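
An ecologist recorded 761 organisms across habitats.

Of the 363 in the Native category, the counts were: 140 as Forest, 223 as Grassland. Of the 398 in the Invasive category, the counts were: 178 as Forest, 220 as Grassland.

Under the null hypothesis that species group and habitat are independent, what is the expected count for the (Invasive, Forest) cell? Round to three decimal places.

Row total (Invasive) = 398; column total (Forest) = 318; grand total N = 761.
Expected count = (row total × column total) / N = 398 × 318 / 761 = 166.313.

166.313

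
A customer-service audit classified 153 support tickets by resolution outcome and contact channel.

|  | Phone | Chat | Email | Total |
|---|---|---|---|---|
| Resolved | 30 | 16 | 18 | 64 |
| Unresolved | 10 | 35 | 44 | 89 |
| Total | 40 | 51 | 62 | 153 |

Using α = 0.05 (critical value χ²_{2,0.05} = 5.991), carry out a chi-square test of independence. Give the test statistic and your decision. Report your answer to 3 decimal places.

Grand total N = 153.
Expected counts (row total × column total / N):
  Resolved, Phone: 64×40/153 = 16.7320
  Resolved, Chat: 64×51/153 = 21.3333
  Resolved, Email: 64×62/153 = 25.9346
  Unresolved, Phone: 89×40/153 = 23.2680
  Unresolved, Chat: 89×51/153 = 29.6667
  Unresolved, Email: 89×62/153 = 36.0654
Contributions (O − E)²/E:
  (30 − 16.7320)²/16.7320 = 10.5211
  (16 − 21.3333)²/21.3333 = 1.3333
  (18 − 25.9346)²/25.9346 = 2.4276
  (10 − 23.2680)²/23.2680 = 7.5657
  (35 − 29.6667)²/29.6667 = 0.9588
  (44 − 36.0654)²/36.0654 = 1.7457
χ² = 10.5211 + 1.3333 + 2.4276 + 7.5657 + 0.9588 + 1.7457 = 24.552
df = (2−1)(3−1) = 2. Since 24.552 > 5.991, reject the null hypothesis of independence at α = 0.05.

24.552; reject H₀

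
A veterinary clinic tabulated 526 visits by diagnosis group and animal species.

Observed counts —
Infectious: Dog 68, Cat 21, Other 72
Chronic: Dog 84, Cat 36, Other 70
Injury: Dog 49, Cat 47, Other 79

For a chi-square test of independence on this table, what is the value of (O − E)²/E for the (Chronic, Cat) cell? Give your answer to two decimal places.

0.07

Row total (Chronic) = 190; column total (Cat) = 104; N = 526.
Expected count E = 190 × 104 / 526 = 37.567.
Contribution = (O − E)²/E = (36 − 37.567)² / 37.567 = 0.07.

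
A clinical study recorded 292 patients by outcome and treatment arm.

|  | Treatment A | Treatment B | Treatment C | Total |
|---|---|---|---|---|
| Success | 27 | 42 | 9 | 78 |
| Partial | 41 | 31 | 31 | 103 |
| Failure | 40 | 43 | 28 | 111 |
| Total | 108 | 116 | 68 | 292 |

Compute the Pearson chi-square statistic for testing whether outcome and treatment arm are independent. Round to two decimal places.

13.57

Grand total N = 292.
Expected counts (row total × column total / N):
  Success, Treatment A: 78×108/292 = 28.849
  Success, Treatment B: 78×116/292 = 30.986
  Success, Treatment C: 78×68/292 = 18.164
  Partial, Treatment A: 103×108/292 = 38.096
  Partial, Treatment B: 103×116/292 = 40.918
  Partial, Treatment C: 103×68/292 = 23.986
  Failure, Treatment A: 111×108/292 = 41.055
  Failure, Treatment B: 111×116/292 = 44.096
  Failure, Treatment C: 111×68/292 = 25.849
Contributions (O − E)²/E:
  (27 − 28.849)²/28.849 = 0.1185
  (42 − 30.986)²/30.986 = 3.9149
  (9 − 18.164)²/18.164 = 4.6234
  (41 − 38.096)²/38.096 = 0.2214
  (31 − 40.918)²/40.918 = 2.4040
  (31 − 23.986)²/23.986 = 2.0510
  (40 − 41.055)²/41.055 = 0.0271
  (43 − 44.096)²/44.096 = 0.0272
  (28 − 25.849)²/25.849 = 0.1790
χ² = 0.1185 + 3.9149 + 4.6234 + 0.2214 + 2.4040 + 2.0510 + 0.0271 + 0.0272 + 0.1790 = 13.57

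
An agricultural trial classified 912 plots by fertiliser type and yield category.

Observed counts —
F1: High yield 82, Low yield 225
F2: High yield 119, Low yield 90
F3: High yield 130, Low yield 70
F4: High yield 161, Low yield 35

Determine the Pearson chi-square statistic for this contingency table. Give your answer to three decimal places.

Row totals: 307, 209, 200, 196. Column totals: 492, 420. Grand total N = 912.
Expected counts (row total × column total / N):
  F1, High yield: 307×492/912 = 165.6184
  F1, Low yield: 307×420/912 = 141.3816
  F2, High yield: 209×492/912 = 112.7500
  F2, Low yield: 209×420/912 = 96.2500
  F3, High yield: 200×492/912 = 107.8947
  F3, Low yield: 200×420/912 = 92.1053
  F4, High yield: 196×492/912 = 105.7368
  F4, Low yield: 196×420/912 = 90.2632
Contributions (O − E)²/E:
  (82 − 165.6184)²/165.6184 = 42.2178
  (225 − 141.3816)²/141.3816 = 49.4551
  (119 − 112.7500)²/112.7500 = 0.3465
  (90 − 96.2500)²/96.2500 = 0.4058
  (130 − 107.8947)²/107.8947 = 4.5289
  (70 − 92.1053)²/92.1053 = 5.3053
  (161 − 105.7368)²/105.7368 = 28.8832
  (35 − 90.2632)²/90.2632 = 33.8346
χ² = 42.2178 + 49.4551 + 0.3465 + 0.4058 + 4.5289 + 5.3053 + 28.8832 + 33.8346 = 164.977

164.977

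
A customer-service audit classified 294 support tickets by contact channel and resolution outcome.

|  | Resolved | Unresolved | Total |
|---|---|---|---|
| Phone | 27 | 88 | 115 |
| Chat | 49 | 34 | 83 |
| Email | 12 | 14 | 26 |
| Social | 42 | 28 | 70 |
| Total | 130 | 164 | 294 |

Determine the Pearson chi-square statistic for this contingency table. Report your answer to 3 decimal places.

Grand total N = 294.
Expected counts (row total × column total / N):
  Phone, Resolved: 115×130/294 = 50.85034
  Phone, Unresolved: 115×164/294 = 64.14966
  Chat, Resolved: 83×130/294 = 36.70068
  Chat, Unresolved: 83×164/294 = 46.29932
  Email, Resolved: 26×130/294 = 11.49660
  Email, Unresolved: 26×164/294 = 14.50340
  Social, Resolved: 70×130/294 = 30.95238
  Social, Unresolved: 70×164/294 = 39.04762
Contributions (O − E)²/E:
  (27 − 50.85034)²/50.85034 = 11.1865
  (88 − 64.14966)²/64.14966 = 8.8674
  (49 − 36.70068)²/36.70068 = 4.1218
  (34 − 46.29932)²/46.29932 = 3.2673
  (12 − 11.49660)²/11.49660 = 0.0220
  (14 − 14.50340)²/14.50340 = 0.0175
  (42 − 30.95238)²/30.95238 = 3.9432
  (28 − 39.04762)²/39.04762 = 3.1257
χ² = 11.1865 + 8.8674 + 4.1218 + 3.2673 + 0.0220 + 0.0175 + 3.9432 + 3.1257 = 34.551

34.551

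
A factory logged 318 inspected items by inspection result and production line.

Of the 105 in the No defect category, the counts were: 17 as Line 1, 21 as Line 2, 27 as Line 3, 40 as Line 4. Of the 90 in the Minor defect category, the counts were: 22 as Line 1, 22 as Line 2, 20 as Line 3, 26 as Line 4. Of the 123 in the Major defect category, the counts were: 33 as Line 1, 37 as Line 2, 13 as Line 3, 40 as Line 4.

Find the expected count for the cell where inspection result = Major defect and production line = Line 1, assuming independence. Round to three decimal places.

Row total (Major defect) = 123; column total (Line 1) = 72; grand total N = 318.
Expected count = (row total × column total) / N = 123 × 72 / 318 = 27.849.

27.849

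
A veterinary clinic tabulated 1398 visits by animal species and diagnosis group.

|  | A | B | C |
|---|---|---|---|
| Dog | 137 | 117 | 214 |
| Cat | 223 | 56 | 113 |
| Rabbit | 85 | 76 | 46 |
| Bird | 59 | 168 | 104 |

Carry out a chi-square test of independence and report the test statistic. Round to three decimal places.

Row totals: 468, 392, 207, 331. Column totals: 504, 417, 477. Grand total N = 1398.
Expected counts (row total × column total / N):
  Dog, A: 468×504/1398 = 168.72103
  Dog, B: 468×417/1398 = 139.59657
  Dog, C: 468×477/1398 = 159.68240
  Cat, A: 392×504/1398 = 141.32189
  Cat, B: 392×417/1398 = 116.92704
  Cat, C: 392×477/1398 = 133.75107
  Rabbit, A: 207×504/1398 = 74.62661
  Rabbit, B: 207×417/1398 = 61.74464
  Rabbit, C: 207×477/1398 = 70.62876
  Bird, A: 331×504/1398 = 119.33047
  Bird, B: 331×417/1398 = 98.73176
  Bird, C: 331×477/1398 = 112.93777
Contributions (O − E)²/E:
  (137 − 168.72103)²/168.72103 = 5.9638
  (117 − 139.59657)²/139.59657 = 3.6577
  (214 − 159.68240)²/159.68240 = 18.4767
  (223 − 141.32189)²/141.32189 = 47.2065
  (56 − 116.92704)²/116.92704 = 31.7472
  (113 − 133.75107)²/133.75107 = 3.2195
  (85 − 74.62661)²/74.62661 = 1.4419
  (76 − 61.74464)²/61.74464 = 3.2912
  (46 − 70.62876)²/70.62876 = 8.5882
  (59 − 119.33047)²/119.33047 = 30.5016
  (168 − 98.73176)²/98.73176 = 48.5972
  (104 − 112.93777)²/112.93777 = 0.7073
χ² = 5.9638 + 3.6577 + 18.4767 + 47.2065 + 31.7472 + 3.2195 + 1.4419 + 3.2912 + 8.5882 + 30.5016 + 48.5972 + 0.7073 = 203.399

203.399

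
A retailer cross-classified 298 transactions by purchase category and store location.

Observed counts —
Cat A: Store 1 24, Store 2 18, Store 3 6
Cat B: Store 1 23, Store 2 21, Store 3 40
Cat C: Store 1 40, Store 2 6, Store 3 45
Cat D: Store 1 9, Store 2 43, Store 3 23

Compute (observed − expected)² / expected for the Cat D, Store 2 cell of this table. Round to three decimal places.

Row total (Cat D) = 75; column total (Store 2) = 88; N = 298.
Expected count E = 75 × 88 / 298 = 22.1477.
Contribution = (O − E)²/E = (43 − 22.1477)² / 22.1477 = 19.633.

19.633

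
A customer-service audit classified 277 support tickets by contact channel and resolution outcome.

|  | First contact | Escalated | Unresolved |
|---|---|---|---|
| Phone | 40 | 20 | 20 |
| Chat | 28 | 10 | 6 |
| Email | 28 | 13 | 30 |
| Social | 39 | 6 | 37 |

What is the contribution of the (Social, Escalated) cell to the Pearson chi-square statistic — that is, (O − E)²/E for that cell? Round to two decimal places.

Row total (Social) = 82; column total (Escalated) = 49; N = 277.
Expected count E = 82 × 49 / 277 = 14.505.
Contribution = (O − E)²/E = (6 − 14.505)² / 14.505 = 4.99.

4.99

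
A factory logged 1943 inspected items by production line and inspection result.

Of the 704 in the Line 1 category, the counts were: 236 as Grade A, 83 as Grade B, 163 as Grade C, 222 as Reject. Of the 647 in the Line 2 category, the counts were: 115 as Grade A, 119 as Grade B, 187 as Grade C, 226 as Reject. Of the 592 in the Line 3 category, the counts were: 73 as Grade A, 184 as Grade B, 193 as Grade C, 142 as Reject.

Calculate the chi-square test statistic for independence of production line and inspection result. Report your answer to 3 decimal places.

158.043

Row totals: 704, 647, 592. Column totals: 424, 386, 543, 590. Grand total N = 1943.
Expected counts (row total × column total / N):
  Line 1, Grade A: 704×424/1943 = 153.6264
  Line 1, Grade B: 704×386/1943 = 139.8580
  Line 1, Grade C: 704×543/1943 = 196.7432
  Line 1, Reject: 704×590/1943 = 213.7725
  Line 2, Grade A: 647×424/1943 = 141.1879
  Line 2, Grade B: 647×386/1943 = 128.5342
  Line 2, Grade C: 647×543/1943 = 180.8137
  Line 2, Reject: 647×590/1943 = 196.4642
  Line 3, Grade A: 592×424/1943 = 129.1858
  Line 3, Grade B: 592×386/1943 = 117.6078
  Line 3, Grade C: 592×543/1943 = 165.4431
  Line 3, Reject: 592×590/1943 = 179.7633
Contributions (O − E)²/E:
  (236 − 153.6264)²/153.6264 = 44.1683
  (83 − 139.8580)²/139.8580 = 23.1151
  (163 − 196.7432)²/196.7432 = 5.7873
  (222 − 213.7725)²/213.7725 = 0.3167
  (115 − 141.1879)²/141.1879 = 4.8574
  (119 − 128.5342)²/128.5342 = 0.7072
  (187 − 180.8137)²/180.8137 = 0.2117
  (226 − 196.4642)²/196.4642 = 4.4403
  (73 − 129.1858)²/129.1858 = 24.4365
  (184 − 117.6078)²/117.6078 = 37.4799
  (193 − 165.4431)²/165.4431 = 4.5900
  (142 − 179.7633)²/179.7633 = 7.9330
χ² = 44.1683 + 23.1151 + 5.7873 + 0.3167 + 4.8574 + 0.7072 + 0.2117 + 4.4403 + 24.4365 + 37.4799 + 4.5900 + 7.9330 = 158.043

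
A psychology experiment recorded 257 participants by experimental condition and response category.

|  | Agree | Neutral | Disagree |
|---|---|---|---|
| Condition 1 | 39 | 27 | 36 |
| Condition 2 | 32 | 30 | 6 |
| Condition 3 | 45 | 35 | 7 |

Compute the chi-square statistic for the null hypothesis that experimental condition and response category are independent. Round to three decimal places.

29.611

Row totals: 102, 68, 87. Column totals: 116, 92, 49. Grand total N = 257.
Expected counts (row total × column total / N):
  Condition 1, Agree: 102×116/257 = 46.03891
  Condition 1, Neutral: 102×92/257 = 36.51362
  Condition 1, Disagree: 102×49/257 = 19.44747
  Condition 2, Agree: 68×116/257 = 30.69261
  Condition 2, Neutral: 68×92/257 = 24.34241
  Condition 2, Disagree: 68×49/257 = 12.96498
  Condition 3, Agree: 87×116/257 = 39.26848
  Condition 3, Neutral: 87×92/257 = 31.14397
  Condition 3, Disagree: 87×49/257 = 16.58755
Contributions (O − E)²/E:
  (39 − 46.03891)²/46.03891 = 1.0762
  (27 − 36.51362)²/36.51362 = 2.4788
  (36 − 19.44747)²/19.44747 = 14.0885
  (32 − 30.69261)²/30.69261 = 0.0557
  (30 − 24.34241)²/24.34241 = 1.3149
  (6 − 12.96498)²/12.96498 = 3.7417
  (45 − 39.26848)²/39.26848 = 0.8366
  (35 − 31.14397)²/31.14397 = 0.4774
  (7 − 16.58755)²/16.58755 = 5.5416
χ² = 1.0762 + 2.4788 + 14.0885 + 0.0557 + 1.3149 + 3.7417 + 0.8366 + 0.4774 + 5.5416 = 29.611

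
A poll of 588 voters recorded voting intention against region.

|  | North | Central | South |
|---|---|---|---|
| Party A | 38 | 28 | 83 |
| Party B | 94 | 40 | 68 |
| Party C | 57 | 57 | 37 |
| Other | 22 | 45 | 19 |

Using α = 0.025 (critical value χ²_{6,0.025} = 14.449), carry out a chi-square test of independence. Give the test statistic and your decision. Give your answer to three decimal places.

72.046; reject H₀

Row totals: 149, 202, 151, 86. Column totals: 211, 170, 207. Grand total N = 588.
Expected counts (row total × column total / N):
  Party A, North: 149×211/588 = 53.46769
  Party A, Central: 149×170/588 = 43.07823
  Party A, South: 149×207/588 = 52.45408
  Party B, North: 202×211/588 = 72.48639
  Party B, Central: 202×170/588 = 58.40136
  Party B, South: 202×207/588 = 71.11224
  Party C, North: 151×211/588 = 54.18537
  Party C, Central: 151×170/588 = 43.65646
  Party C, South: 151×207/588 = 53.15816
  Other, North: 86×211/588 = 30.86054
  Other, Central: 86×170/588 = 24.86395
  Other, South: 86×207/588 = 30.27551
Contributions (O − E)²/E:
  (38 − 53.46769)²/53.46769 = 4.4747
  (28 − 43.07823)²/43.07823 = 5.2777
  (83 − 52.45408)²/52.45408 = 17.7880
  (94 − 72.48639)²/72.48639 = 6.3851
  (40 − 58.40136)²/58.40136 = 5.7980
  (68 − 71.11224)²/71.11224 = 0.1362
  (57 − 54.18537)²/54.18537 = 0.1462
  (57 − 43.65646)²/43.65646 = 4.0784
  (37 − 53.15816)²/53.15816 = 4.9115
  (22 − 30.86054)²/30.86054 = 2.5440
  (45 − 24.86395)²/24.86395 = 16.3072
  (19 − 30.27551)²/30.27551 = 4.1993
χ² = 4.4747 + 5.2777 + 17.7880 + 6.3851 + 5.7980 + 0.1362 + 0.1462 + 4.0784 + 4.9115 + 2.5440 + 16.3072 + 4.1993 = 72.046
df = (4−1)(3−1) = 6. Since 72.046 > 14.449, reject the null hypothesis of independence at α = 0.025.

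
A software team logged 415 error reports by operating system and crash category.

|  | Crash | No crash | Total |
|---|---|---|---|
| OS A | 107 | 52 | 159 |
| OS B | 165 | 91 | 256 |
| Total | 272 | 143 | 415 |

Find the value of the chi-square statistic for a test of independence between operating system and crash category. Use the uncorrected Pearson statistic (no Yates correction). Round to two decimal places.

Grand total N = 415.
Expected counts (row total × column total / N):
  OS A, Crash: 159×272/415 = 104.212
  OS A, No crash: 159×143/415 = 54.788
  OS B, Crash: 256×272/415 = 167.788
  OS B, No crash: 256×143/415 = 88.212
Contributions (O − E)²/E:
  (107 − 104.212)²/104.212 = 0.0746
  (52 − 54.788)²/54.788 = 0.1419
  (165 − 167.788)²/167.788 = 0.0463
  (91 − 88.212)²/88.212 = 0.0881
χ² = 0.0746 + 0.1419 + 0.0463 + 0.0881 = 0.35

0.35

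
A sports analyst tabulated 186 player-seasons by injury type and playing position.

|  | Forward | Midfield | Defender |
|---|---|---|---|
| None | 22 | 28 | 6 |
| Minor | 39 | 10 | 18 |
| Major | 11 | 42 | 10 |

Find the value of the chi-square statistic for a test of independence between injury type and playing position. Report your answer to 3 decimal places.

39.710

Row totals: 56, 67, 63. Column totals: 72, 80, 34. Grand total N = 186.
Expected counts (row total × column total / N):
  None, Forward: 56×72/186 = 21.6774
  None, Midfield: 56×80/186 = 24.0860
  None, Defender: 56×34/186 = 10.2366
  Minor, Forward: 67×72/186 = 25.9355
  Minor, Midfield: 67×80/186 = 28.8172
  Minor, Defender: 67×34/186 = 12.2473
  Major, Forward: 63×72/186 = 24.3871
  Major, Midfield: 63×80/186 = 27.0968
  Major, Defender: 63×34/186 = 11.5161
Contributions (O − E)²/E:
  (22 − 21.6774)²/21.6774 = 0.0048
  (28 − 24.0860)²/24.0860 = 0.6360
  (6 − 10.2366)²/10.2366 = 1.7534
  (39 − 25.9355)²/25.9355 = 6.5810
  (10 − 28.8172)²/28.8172 = 12.2873
  (18 − 12.2473)²/12.2473 = 2.7021
  (11 − 24.3871)²/24.3871 = 7.3487
  (42 − 27.0968)²/27.0968 = 8.1967
  (10 − 11.5161)²/11.5161 = 0.1996
χ² = 0.0048 + 0.6360 + 1.7534 + 6.5810 + 12.2873 + 2.7021 + 7.3487 + 8.1967 + 0.1996 = 39.710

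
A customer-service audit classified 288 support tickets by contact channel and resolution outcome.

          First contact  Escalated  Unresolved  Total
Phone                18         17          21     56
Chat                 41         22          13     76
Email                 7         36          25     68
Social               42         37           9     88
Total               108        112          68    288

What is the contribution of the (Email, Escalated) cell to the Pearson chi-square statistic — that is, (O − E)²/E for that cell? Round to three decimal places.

Row total (Email) = 68; column total (Escalated) = 112; N = 288.
Expected count E = 68 × 112 / 288 = 26.44444.
Contribution = (O − E)²/E = (36 − 26.44444)² / 26.44444 = 3.453.

3.453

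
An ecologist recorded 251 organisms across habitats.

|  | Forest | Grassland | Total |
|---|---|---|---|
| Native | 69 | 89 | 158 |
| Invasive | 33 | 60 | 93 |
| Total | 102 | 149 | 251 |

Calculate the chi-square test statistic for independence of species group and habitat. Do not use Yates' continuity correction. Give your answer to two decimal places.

Grand total N = 251.
Expected counts (row total × column total / N):
  Native, Forest: 158×102/251 = 64.207
  Native, Grassland: 158×149/251 = 93.793
  Invasive, Forest: 93×102/251 = 37.793
  Invasive, Grassland: 93×149/251 = 55.207
Contributions (O − E)²/E:
  (69 − 64.207)²/64.207 = 0.3578
  (89 − 93.793)²/93.793 = 0.2449
  (33 − 37.793)²/37.793 = 0.6079
  (60 − 55.207)²/55.207 = 0.4161
χ² = 0.3578 + 0.2449 + 0.6079 + 0.4161 = 1.63

1.63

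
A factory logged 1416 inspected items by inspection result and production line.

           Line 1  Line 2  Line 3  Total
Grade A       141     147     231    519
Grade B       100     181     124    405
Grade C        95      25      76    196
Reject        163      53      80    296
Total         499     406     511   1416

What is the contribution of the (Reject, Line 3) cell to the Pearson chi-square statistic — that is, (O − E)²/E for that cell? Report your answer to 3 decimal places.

Row total (Reject) = 296; column total (Line 3) = 511; N = 1416.
Expected count E = 296 × 511 / 1416 = 106.8192.
Contribution = (O − E)²/E = (80 − 106.8192)² / 106.8192 = 6.734.

6.734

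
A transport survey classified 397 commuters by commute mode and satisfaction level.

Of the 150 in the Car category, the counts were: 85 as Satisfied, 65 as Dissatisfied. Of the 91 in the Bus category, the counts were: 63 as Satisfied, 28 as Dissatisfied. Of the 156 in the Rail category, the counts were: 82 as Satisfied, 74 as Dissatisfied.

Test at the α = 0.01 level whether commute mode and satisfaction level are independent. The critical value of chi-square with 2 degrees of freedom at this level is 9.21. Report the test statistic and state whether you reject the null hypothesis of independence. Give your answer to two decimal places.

Row totals: 150, 91, 156. Column totals: 230, 167. Grand total N = 397.
Expected counts (row total × column total / N):
  Car, Satisfied: 150×230/397 = 86.902
  Car, Dissatisfied: 150×167/397 = 63.098
  Bus, Satisfied: 91×230/397 = 52.720
  Bus, Dissatisfied: 91×167/397 = 38.280
  Rail, Satisfied: 156×230/397 = 90.378
  Rail, Dissatisfied: 156×167/397 = 65.622
Contributions (O − E)²/E:
  (85 − 86.902)²/86.902 = 0.0416
  (65 − 63.098)²/63.098 = 0.0573
  (63 − 52.720)²/52.720 = 2.0045
  (28 − 38.280)²/38.280 = 2.7607
  (82 − 90.378)²/90.378 = 0.7766
  (74 − 65.622)²/65.622 = 1.0696
χ² = 0.0416 + 0.0573 + 2.0045 + 2.7607 + 0.7766 + 1.0696 = 6.71
df = (3−1)(2−1) = 2. Since 6.71 < 9.21, fail to reject the null hypothesis of independence at α = 0.01.

6.71; fail to reject H₀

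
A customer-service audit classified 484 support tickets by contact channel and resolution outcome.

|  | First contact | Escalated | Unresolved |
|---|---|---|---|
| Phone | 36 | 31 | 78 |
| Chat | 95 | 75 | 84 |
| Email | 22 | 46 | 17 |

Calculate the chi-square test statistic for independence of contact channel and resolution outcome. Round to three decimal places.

43.335

Row totals: 145, 254, 85. Column totals: 153, 152, 179. Grand total N = 484.
Expected counts (row total × column total / N):
  Phone, First contact: 145×153/484 = 45.8368
  Phone, Escalated: 145×152/484 = 45.5372
  Phone, Unresolved: 145×179/484 = 53.6260
  Chat, First contact: 254×153/484 = 80.2934
  Chat, Escalated: 254×152/484 = 79.7686
  Chat, Unresolved: 254×179/484 = 93.9380
  Email, First contact: 85×153/484 = 26.8698
  Email, Escalated: 85×152/484 = 26.6942
  Email, Unresolved: 85×179/484 = 31.4360
Contributions (O − E)²/E:
  (36 − 45.8368)²/45.8368 = 2.1110
  (31 − 45.5372)²/45.5372 = 4.6408
  (78 − 53.6260)²/53.6260 = 11.0784
  (95 − 80.2934)²/80.2934 = 2.6937
  (75 − 79.7686)²/79.7686 = 0.2851
  (84 − 93.9380)²/93.9380 = 1.0514
  (22 − 26.8698)²/26.8698 = 0.8826
  (46 − 26.6942)²/26.6942 = 13.9624
  (17 − 31.4360)²/31.4360 = 6.6293
χ² = 2.1110 + 4.6408 + 11.0784 + 2.6937 + 0.2851 + 1.0514 + 0.8826 + 13.9624 + 6.6293 = 43.335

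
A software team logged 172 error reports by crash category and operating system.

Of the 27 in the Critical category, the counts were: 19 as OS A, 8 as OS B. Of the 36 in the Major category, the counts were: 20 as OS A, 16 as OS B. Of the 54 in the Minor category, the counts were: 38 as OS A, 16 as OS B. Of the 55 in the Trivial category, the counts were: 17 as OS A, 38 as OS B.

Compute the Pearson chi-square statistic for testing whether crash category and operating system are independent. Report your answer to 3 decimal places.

20.597

Row totals: 27, 36, 54, 55. Column totals: 94, 78. Grand total N = 172.
Expected counts (row total × column total / N):
  Critical, OS A: 27×94/172 = 14.75581
  Critical, OS B: 27×78/172 = 12.24419
  Major, OS A: 36×94/172 = 19.67442
  Major, OS B: 36×78/172 = 16.32558
  Minor, OS A: 54×94/172 = 29.51163
  Minor, OS B: 54×78/172 = 24.48837
  Trivial, OS A: 55×94/172 = 30.05814
  Trivial, OS B: 55×78/172 = 24.94186
Contributions (O − E)²/E:
  (19 − 14.75581)²/14.75581 = 1.2207
  (8 − 12.24419)²/12.24419 = 1.4712
  (20 − 19.67442)²/19.67442 = 0.0054
  (16 − 16.32558)²/16.32558 = 0.0065
  (38 − 29.51163)²/29.51163 = 2.4415
  (16 − 24.48837)²/24.48837 = 2.9423
  (17 − 30.05814)²/30.05814 = 5.6728
  (38 − 24.94186)²/24.94186 = 6.8365
χ² = 1.2207 + 1.4712 + 0.0054 + 0.0065 + 2.4415 + 2.9423 + 5.6728 + 6.8365 = 20.597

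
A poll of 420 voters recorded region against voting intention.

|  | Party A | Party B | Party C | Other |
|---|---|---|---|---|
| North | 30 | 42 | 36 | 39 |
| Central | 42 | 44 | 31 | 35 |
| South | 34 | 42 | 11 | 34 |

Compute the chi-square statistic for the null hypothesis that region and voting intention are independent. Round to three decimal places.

12.733

Row totals: 147, 152, 121. Column totals: 106, 128, 78, 108. Grand total N = 420.
Expected counts (row total × column total / N):
  North, Party A: 147×106/420 = 37.1000
  North, Party B: 147×128/420 = 44.8000
  North, Party C: 147×78/420 = 27.3000
  North, Other: 147×108/420 = 37.8000
  Central, Party A: 152×106/420 = 38.3619
  Central, Party B: 152×128/420 = 46.3238
  Central, Party C: 152×78/420 = 28.2286
  Central, Other: 152×108/420 = 39.0857
  South, Party A: 121×106/420 = 30.5381
  South, Party B: 121×128/420 = 36.8762
  South, Party C: 121×78/420 = 22.4714
  South, Other: 121×108/420 = 31.1143
Contributions (O − E)²/E:
  (30 − 37.1000)²/37.1000 = 1.3588
  (42 − 44.8000)²/44.8000 = 0.1750
  (36 − 27.3000)²/27.3000 = 2.7725
  (39 − 37.8000)²/37.8000 = 0.0381
  (42 − 38.3619)²/38.3619 = 0.3450
  (44 − 46.3238)²/46.3238 = 0.1166
  (31 − 28.2286)²/28.2286 = 0.2721
  (35 − 39.0857)²/39.0857 = 0.4271
  (34 − 30.5381)²/30.5381 = 0.3925
  (42 − 36.8762)²/36.8762 = 0.7119
  (11 − 22.4714)²/22.4714 = 5.8560
  (34 − 31.1143)²/31.1143 = 0.2676
χ² = 1.3588 + 0.1750 + 2.7725 + 0.0381 + 0.3450 + 0.1166 + 0.2721 + 0.4271 + 0.3925 + 0.7119 + 5.8560 + 0.2676 = 12.733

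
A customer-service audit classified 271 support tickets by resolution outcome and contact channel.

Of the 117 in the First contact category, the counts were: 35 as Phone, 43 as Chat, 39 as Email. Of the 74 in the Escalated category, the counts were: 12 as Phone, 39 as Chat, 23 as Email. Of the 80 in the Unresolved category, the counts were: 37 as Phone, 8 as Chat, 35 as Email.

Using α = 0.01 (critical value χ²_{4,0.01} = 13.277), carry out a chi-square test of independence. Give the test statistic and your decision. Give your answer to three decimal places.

Row totals: 117, 74, 80. Column totals: 84, 90, 97. Grand total N = 271.
Expected counts (row total × column total / N):
  First contact, Phone: 117×84/271 = 36.2657
  First contact, Chat: 117×90/271 = 38.8561
  First contact, Email: 117×97/271 = 41.8782
  Escalated, Phone: 74×84/271 = 22.9373
  Escalated, Chat: 74×90/271 = 24.5756
  Escalated, Email: 74×97/271 = 26.4871
  Unresolved, Phone: 80×84/271 = 24.7970
  Unresolved, Chat: 80×90/271 = 26.5683
  Unresolved, Email: 80×97/271 = 28.6347
Contributions (O − E)²/E:
  (35 − 36.2657)²/36.2657 = 0.0442
  (43 − 38.8561)²/38.8561 = 0.4419
  (39 − 41.8782)²/41.8782 = 0.1978
  (12 − 22.9373)²/22.9373 = 5.2153
  (39 − 24.5756)²/24.5756 = 8.4663
  (23 − 26.4871)²/26.4871 = 0.4591
  (37 − 24.7970)²/24.7970 = 6.0053
  (8 − 26.5683)²/26.5683 = 12.9772
  (35 − 28.6347)²/28.6347 = 1.4150
χ² = 0.0442 + 0.4419 + 0.1978 + 5.2153 + 8.4663 + 0.4591 + 6.0053 + 12.9772 + 1.4150 = 35.222
df = (3−1)(3−1) = 4. Since 35.222 > 13.277, reject the null hypothesis of independence at α = 0.01.

35.222; reject H₀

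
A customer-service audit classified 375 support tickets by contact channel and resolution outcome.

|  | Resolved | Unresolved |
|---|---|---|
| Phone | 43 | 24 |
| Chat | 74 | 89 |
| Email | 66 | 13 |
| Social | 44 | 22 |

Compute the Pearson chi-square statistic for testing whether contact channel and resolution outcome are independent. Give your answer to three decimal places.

Row totals: 67, 163, 79, 66. Column totals: 227, 148. Grand total N = 375.
Expected counts (row total × column total / N):
  Phone, Resolved: 67×227/375 = 40.5573
  Phone, Unresolved: 67×148/375 = 26.4427
  Chat, Resolved: 163×227/375 = 98.6693
  Chat, Unresolved: 163×148/375 = 64.3307
  Email, Resolved: 79×227/375 = 47.8213
  Email, Unresolved: 79×148/375 = 31.1787
  Social, Resolved: 66×227/375 = 39.9520
  Social, Unresolved: 66×148/375 = 26.0480
Contributions (O − E)²/E:
  (43 − 40.5573)²/40.5573 = 0.1471
  (24 − 26.4427)²/26.4427 = 0.2256
  (74 − 98.6693)²/98.6693 = 6.1678
  (89 − 64.3307)²/64.3307 = 9.4601
  (66 − 47.8213)²/47.8213 = 6.9104
  (13 − 31.1787)²/31.1787 = 10.5991
  (44 − 39.9520)²/39.9520 = 0.4101
  (22 − 26.0480)²/26.0480 = 0.6291
χ² = 0.1471 + 0.2256 + 6.1678 + 9.4601 + 6.9104 + 10.5991 + 0.4101 + 0.6291 = 34.549

34.549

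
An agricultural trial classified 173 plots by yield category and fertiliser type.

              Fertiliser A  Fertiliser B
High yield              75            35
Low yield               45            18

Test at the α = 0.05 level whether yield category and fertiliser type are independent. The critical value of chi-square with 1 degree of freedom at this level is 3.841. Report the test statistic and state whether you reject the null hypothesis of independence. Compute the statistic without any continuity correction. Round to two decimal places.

Row totals: 110, 63. Column totals: 120, 53. Grand total N = 173.
Expected counts (row total × column total / N):
  High yield, Fertiliser A: 110×120/173 = 76.301
  High yield, Fertiliser B: 110×53/173 = 33.699
  Low yield, Fertiliser A: 63×120/173 = 43.699
  Low yield, Fertiliser B: 63×53/173 = 19.301
Contributions (O − E)²/E:
  (75 − 76.301)²/76.301 = 0.0222
  (35 − 33.699)²/33.699 = 0.0502
  (45 − 43.699)²/43.699 = 0.0387
  (18 − 19.301)²/19.301 = 0.0877
χ² = 0.0222 + 0.0502 + 0.0387 + 0.0877 = 0.20
df = (2−1)(2−1) = 1. Since 0.20 < 3.841, fail to reject the null hypothesis of independence at α = 0.05.

0.20; fail to reject H₀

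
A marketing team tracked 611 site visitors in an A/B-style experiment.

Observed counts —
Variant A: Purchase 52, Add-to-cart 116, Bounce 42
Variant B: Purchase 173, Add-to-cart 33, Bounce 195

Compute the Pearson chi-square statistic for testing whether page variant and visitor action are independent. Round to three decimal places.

Row totals: 210, 401. Column totals: 225, 149, 237. Grand total N = 611.
Expected counts (row total × column total / N):
  Variant A, Purchase: 210×225/611 = 77.3322
  Variant A, Add-to-cart: 210×149/611 = 51.2111
  Variant A, Bounce: 210×237/611 = 81.4566
  Variant B, Purchase: 401×225/611 = 147.6678
  Variant B, Add-to-cart: 401×149/611 = 97.7889
  Variant B, Bounce: 401×237/611 = 155.5434
Contributions (O − E)²/E:
  (52 − 77.3322)²/77.3322 = 8.2982
  (116 − 51.2111)²/51.2111 = 81.9666
  (42 − 81.4566)²/81.4566 = 19.1123
  (173 − 147.6678)²/147.6678 = 4.3457
  (33 − 97.7889)²/97.7889 = 42.9251
  (195 − 155.5434)²/155.5434 = 10.0089
χ² = 8.2982 + 81.9666 + 19.1123 + 4.3457 + 42.9251 + 10.0089 = 166.657

166.657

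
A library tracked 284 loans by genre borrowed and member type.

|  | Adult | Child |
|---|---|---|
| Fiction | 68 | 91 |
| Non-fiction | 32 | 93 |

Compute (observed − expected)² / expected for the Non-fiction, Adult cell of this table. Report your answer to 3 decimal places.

3.279

Row total (Non-fiction) = 125; column total (Adult) = 100; N = 284.
Expected count E = 125 × 100 / 284 = 44.0141.
Contribution = (O − E)²/E = (32 − 44.0141)² / 44.0141 = 3.279.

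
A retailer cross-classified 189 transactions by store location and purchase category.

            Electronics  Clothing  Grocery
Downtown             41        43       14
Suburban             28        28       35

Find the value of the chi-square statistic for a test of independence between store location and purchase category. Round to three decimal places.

Row totals: 98, 91. Column totals: 69, 71, 49. Grand total N = 189.
Expected counts (row total × column total / N):
  Downtown, Electronics: 98×69/189 = 35.7778
  Downtown, Clothing: 98×71/189 = 36.8148
  Downtown, Grocery: 98×49/189 = 25.4074
  Suburban, Electronics: 91×69/189 = 33.2222
  Suburban, Clothing: 91×71/189 = 34.1852
  Suburban, Grocery: 91×49/189 = 23.5926
Contributions (O − E)²/E:
  (41 − 35.7778)²/35.7778 = 0.7622
  (43 − 36.8148)²/36.8148 = 1.0392
  (14 − 25.4074)²/25.4074 = 5.1217
  (28 − 33.2222)²/33.2222 = 0.8209
  (28 − 34.1852)²/34.1852 = 1.1191
  (35 − 23.5926)²/23.5926 = 5.5157
χ² = 0.7622 + 1.0392 + 5.1217 + 0.8209 + 1.1191 + 5.5157 = 14.379

14.379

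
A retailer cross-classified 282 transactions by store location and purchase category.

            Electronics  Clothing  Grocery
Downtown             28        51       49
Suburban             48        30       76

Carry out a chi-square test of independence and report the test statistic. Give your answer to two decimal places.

14.26

Row totals: 128, 154. Column totals: 76, 81, 125. Grand total N = 282.
Expected counts (row total × column total / N):
  Downtown, Electronics: 128×76/282 = 34.496
  Downtown, Clothing: 128×81/282 = 36.766
  Downtown, Grocery: 128×125/282 = 56.738
  Suburban, Electronics: 154×76/282 = 41.504
  Suburban, Clothing: 154×81/282 = 44.234
  Suburban, Grocery: 154×125/282 = 68.262
Contributions (O − E)²/E:
  (28 − 34.496)²/34.496 = 1.2233
  (51 − 36.766)²/36.766 = 5.5107
  (49 − 56.738)²/56.738 = 1.0553
  (48 − 41.504)²/41.504 = 1.0167
  (30 − 44.234)²/44.234 = 4.5803
  (76 − 68.262)²/68.262 = 0.8772
χ² = 1.2233 + 5.5107 + 1.0553 + 1.0167 + 4.5803 + 0.8772 = 14.26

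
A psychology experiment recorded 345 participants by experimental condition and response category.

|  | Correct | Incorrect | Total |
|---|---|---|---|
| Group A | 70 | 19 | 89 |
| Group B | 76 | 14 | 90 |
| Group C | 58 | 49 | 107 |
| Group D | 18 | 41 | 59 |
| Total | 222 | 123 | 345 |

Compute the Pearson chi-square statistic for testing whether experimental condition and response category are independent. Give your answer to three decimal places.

Grand total N = 345.
Expected counts (row total × column total / N):
  Group A, Correct: 89×222/345 = 57.2696
  Group A, Incorrect: 89×123/345 = 31.7304
  Group B, Correct: 90×222/345 = 57.9130
  Group B, Incorrect: 90×123/345 = 32.0870
  Group C, Correct: 107×222/345 = 68.8522
  Group C, Incorrect: 107×123/345 = 38.1478
  Group D, Correct: 59×222/345 = 37.9652
  Group D, Incorrect: 59×123/345 = 21.0348
Contributions (O − E)²/E:
  (70 − 57.2696)²/57.2696 = 2.8298
  (19 − 31.7304)²/31.7304 = 5.1075
  (76 − 57.9130)²/57.9130 = 5.6488
  (14 − 32.0870)²/32.0870 = 10.1954
  (58 − 68.8522)²/68.8522 = 1.7105
  (49 − 38.1478)²/38.1478 = 3.0872
  (18 − 37.9652)²/37.9652 = 10.4993
  (41 − 21.0348)²/21.0348 = 18.9500
χ² = 2.8298 + 5.1075 + 5.6488 + 10.1954 + 1.7105 + 3.0872 + 10.4993 + 18.9500 = 58.029

58.029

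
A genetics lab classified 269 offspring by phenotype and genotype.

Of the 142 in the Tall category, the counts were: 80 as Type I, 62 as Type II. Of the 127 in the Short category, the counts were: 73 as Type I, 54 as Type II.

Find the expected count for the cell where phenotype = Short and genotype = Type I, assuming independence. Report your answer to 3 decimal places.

72.234

Row total (Short) = 127; column total (Type I) = 153; grand total N = 269.
Expected count = (row total × column total) / N = 127 × 153 / 269 = 72.234.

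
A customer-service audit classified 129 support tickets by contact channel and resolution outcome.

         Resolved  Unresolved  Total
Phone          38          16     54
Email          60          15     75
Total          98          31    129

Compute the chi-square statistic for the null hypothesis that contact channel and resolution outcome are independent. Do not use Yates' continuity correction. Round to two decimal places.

Grand total N = 129.
Expected counts (row total × column total / N):
  Phone, Resolved: 54×98/129 = 41.023
  Phone, Unresolved: 54×31/129 = 12.977
  Email, Resolved: 75×98/129 = 56.977
  Email, Unresolved: 75×31/129 = 18.023
Contributions (O − E)²/E:
  (38 − 41.023)²/41.023 = 0.2228
  (16 − 12.977)²/12.977 = 0.7042
  (60 − 56.977)²/56.977 = 0.1604
  (15 − 18.023)²/18.023 = 0.5070
χ² = 0.2228 + 0.7042 + 0.1604 + 0.5070 = 1.59

1.59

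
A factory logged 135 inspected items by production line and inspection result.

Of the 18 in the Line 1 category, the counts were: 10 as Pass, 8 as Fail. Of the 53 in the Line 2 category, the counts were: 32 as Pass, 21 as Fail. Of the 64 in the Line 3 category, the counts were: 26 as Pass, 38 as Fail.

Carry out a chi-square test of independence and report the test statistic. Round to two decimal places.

Row totals: 18, 53, 64. Column totals: 68, 67. Grand total N = 135.
Expected counts (row total × column total / N):
  Line 1, Pass: 18×68/135 = 9.067
  Line 1, Fail: 18×67/135 = 8.933
  Line 2, Pass: 53×68/135 = 26.696
  Line 2, Fail: 53×67/135 = 26.304
  Line 3, Pass: 64×68/135 = 32.237
  Line 3, Fail: 64×67/135 = 31.763
Contributions (O − E)²/E:
  (10 − 9.067)²/9.067 = 0.0960
  (8 − 8.933)²/8.933 = 0.0974
  (32 − 26.696)²/26.696 = 1.0538
  (21 − 26.304)²/26.304 = 1.0695
  (26 − 32.237)²/32.237 = 1.2067
  (38 − 31.763)²/31.763 = 1.2247
χ² = 0.0960 + 0.0974 + 1.0538 + 1.0695 + 1.2067 + 1.2247 = 4.75

4.75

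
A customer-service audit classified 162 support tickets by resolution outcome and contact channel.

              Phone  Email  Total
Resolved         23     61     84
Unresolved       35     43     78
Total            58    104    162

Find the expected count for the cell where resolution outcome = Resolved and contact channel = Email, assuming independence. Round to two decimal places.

Row total (Resolved) = 84; column total (Email) = 104; grand total N = 162.
Expected count = (row total × column total) / N = 84 × 104 / 162 = 53.93.

53.93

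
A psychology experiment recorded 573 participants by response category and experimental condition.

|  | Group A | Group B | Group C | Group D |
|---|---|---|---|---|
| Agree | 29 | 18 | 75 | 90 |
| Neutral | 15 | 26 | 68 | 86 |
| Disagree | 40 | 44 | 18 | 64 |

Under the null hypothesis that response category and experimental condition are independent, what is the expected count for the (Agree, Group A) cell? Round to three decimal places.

Row total (Agree) = 212; column total (Group A) = 84; grand total N = 573.
Expected count = (row total × column total) / N = 212 × 84 / 573 = 31.079.

31.079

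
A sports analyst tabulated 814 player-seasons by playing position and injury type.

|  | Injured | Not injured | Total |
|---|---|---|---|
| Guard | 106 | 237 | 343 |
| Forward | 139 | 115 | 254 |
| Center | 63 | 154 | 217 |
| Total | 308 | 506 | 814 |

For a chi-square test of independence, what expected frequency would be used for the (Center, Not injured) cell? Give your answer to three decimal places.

Row total (Center) = 217; column total (Not injured) = 506; grand total N = 814.
Expected count = (row total × column total) / N = 217 × 506 / 814 = 134.892.

134.892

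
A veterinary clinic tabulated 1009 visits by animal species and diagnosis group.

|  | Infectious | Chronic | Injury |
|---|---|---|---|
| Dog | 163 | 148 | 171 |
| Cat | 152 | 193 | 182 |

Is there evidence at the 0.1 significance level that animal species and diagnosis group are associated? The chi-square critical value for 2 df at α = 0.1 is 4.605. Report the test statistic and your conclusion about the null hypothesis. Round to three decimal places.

4.668; reject H₀

Row totals: 482, 527. Column totals: 315, 341, 353. Grand total N = 1009.
Expected counts (row total × column total / N):
  Dog, Infectious: 482×315/1009 = 150.4757
  Dog, Chronic: 482×341/1009 = 162.8959
  Dog, Injury: 482×353/1009 = 168.6283
  Cat, Infectious: 527×315/1009 = 164.5243
  Cat, Chronic: 527×341/1009 = 178.1041
  Cat, Injury: 527×353/1009 = 184.3717
Contributions (O − E)²/E:
  (163 − 150.4757)²/150.4757 = 1.0424
  (148 − 162.8959)²/162.8959 = 1.3621
  (171 − 168.6283)²/168.6283 = 0.0334
  (152 − 164.5243)²/164.5243 = 0.9534
  (193 − 178.1041)²/178.1041 = 1.2458
  (182 − 184.3717)²/184.3717 = 0.0305
χ² = 1.0424 + 1.3621 + 0.0334 + 0.9534 + 1.2458 + 0.0305 = 4.668
df = (2−1)(3−1) = 2. Since 4.668 > 4.605, reject the null hypothesis of independence at α = 0.1.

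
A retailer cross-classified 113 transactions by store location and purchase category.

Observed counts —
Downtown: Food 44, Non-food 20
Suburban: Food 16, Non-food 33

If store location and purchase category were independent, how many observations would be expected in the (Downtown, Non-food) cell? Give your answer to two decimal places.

30.02

Row total (Downtown) = 64; column total (Non-food) = 53; grand total N = 113.
Expected count = (row total × column total) / N = 64 × 53 / 113 = 30.02.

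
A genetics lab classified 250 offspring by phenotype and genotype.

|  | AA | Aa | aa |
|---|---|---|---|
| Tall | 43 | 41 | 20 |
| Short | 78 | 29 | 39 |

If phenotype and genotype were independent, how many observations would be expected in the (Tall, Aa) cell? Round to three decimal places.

29.120

Row total (Tall) = 104; column total (Aa) = 70; grand total N = 250.
Expected count = (row total × column total) / N = 104 × 70 / 250 = 29.120.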